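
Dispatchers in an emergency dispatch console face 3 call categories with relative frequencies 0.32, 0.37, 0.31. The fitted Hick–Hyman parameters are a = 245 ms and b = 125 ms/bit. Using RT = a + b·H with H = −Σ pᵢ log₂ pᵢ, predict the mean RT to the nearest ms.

443 ms

Entropy contributions −pᵢ log₂ pᵢ: 0.5260, 0.5307, 0.5238; sum H = 1.5806 bits.
RT = a + bH = 245 + 125·1.5806 = 442.57 ms.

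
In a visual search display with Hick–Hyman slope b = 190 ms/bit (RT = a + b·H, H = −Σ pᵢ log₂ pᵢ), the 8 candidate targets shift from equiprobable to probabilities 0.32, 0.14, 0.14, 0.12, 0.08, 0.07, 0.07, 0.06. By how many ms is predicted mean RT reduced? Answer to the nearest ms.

46 ms

Equiprobable entropy H₀ = log₂ 8 = 3.0000 bits.
Skewed entropy H = −Σ pᵢ log₂ pᵢ = 2.7595 bits.
ΔRT = b·(H₀ − H) = 190 × 0.2405 = 45.70 ms.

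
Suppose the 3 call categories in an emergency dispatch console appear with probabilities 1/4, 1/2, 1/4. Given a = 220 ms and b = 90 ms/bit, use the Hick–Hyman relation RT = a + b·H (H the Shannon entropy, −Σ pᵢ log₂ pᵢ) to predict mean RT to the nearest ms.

H = −Σ pᵢ log₂ pᵢ = 0.25·2 + 0.5·1 + 0.25·2 = 1.500 bits.
RT = 220 + 90 × 1.500 = 355.00 ms.

355 ms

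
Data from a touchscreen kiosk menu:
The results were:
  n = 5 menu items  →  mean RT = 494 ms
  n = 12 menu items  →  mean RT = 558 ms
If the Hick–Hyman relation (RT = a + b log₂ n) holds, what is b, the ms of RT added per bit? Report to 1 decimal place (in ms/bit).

50.7 ms/bit

Slope: b = (558 − 494) / (log₂ 12 − log₂ 5) = 64/1.2630 = 50.672 ms/bit.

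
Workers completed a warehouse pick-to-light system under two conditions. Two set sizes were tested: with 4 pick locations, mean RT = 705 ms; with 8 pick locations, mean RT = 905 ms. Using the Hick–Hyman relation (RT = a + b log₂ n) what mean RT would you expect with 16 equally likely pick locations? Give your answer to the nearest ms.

With log₂ n on the abscissa the relation is linear; from the two conditions:
  b = (905 − 705) / (log₂ 8 − log₂ 4) = 200 / (3 − 2) = 200 ms/bit
  a = 705 − 200 × 2 = 305 ms
Then RT(16) = 305 + 200 × log₂ 16 = 305 + 200 × 4 ≈ 1105.000 ms.

1105 ms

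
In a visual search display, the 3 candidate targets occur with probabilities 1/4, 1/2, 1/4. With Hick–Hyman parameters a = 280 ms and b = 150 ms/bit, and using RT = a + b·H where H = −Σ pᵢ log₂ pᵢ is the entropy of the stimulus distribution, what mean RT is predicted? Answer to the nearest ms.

Each term −pᵢ log₂ pᵢ: 0.25·2 + 0.5·1 + 0.25·2; summed, H = 1.500 bits.
Mean RT = a + bH = 280 + 150·1.500 = 505.00 ms.

505 ms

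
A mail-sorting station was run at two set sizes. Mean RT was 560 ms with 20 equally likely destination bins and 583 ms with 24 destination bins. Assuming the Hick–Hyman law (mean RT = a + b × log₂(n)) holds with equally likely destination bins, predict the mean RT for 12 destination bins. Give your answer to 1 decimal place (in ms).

RT is linear in log₂ n, so two points fix the line:
  b = (583 − 560) / (log₂ 24 − log₂ 20) = 23 / (4.5850 − 4.3219) = 87.441 ms/bit
  a = 560 − 87.441 × 4.3219 = 182.086 ms
Then RT(12) = 182.086 + 87.441 × log₂ 12 = 182.086 + 87.441 × 3.5850 ≈ 495.559 ms.

495.6 ms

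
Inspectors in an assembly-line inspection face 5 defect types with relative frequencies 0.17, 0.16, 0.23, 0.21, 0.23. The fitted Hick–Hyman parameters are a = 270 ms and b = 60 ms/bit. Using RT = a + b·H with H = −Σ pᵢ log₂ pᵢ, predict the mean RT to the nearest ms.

Entropy contributions −pᵢ log₂ pᵢ: 0.4346, 0.4230, 0.4877, 0.4728, 0.4877; sum H = 2.3058 bits.
RT = a + bH = 270 + 60·2.3058 = 408.35 ms.

408 ms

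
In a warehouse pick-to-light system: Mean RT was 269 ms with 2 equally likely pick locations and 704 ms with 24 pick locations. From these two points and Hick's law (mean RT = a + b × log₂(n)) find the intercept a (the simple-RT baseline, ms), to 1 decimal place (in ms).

b = (RT₂ − RT₁)/(log₂ n₂ − log₂ n₁) = (704 − 269)/(4.5850 − 1) = 121.340 ms/bit.
Intercept: a = 269 − 121.340·log₂(2) = 147.660 ms.

147.7 ms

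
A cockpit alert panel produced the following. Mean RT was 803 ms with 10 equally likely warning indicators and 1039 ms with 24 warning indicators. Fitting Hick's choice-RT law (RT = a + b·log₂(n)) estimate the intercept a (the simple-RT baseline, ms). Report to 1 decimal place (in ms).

182.3 ms

b = (RT₂ − RT₁)/(log₂ n₂ − log₂ n₁) = (1039 − 803)/(4.5850 − 3.3219) = 186.852 ms/bit.
a = RT₁ − b·log₂ n₁ = 803 − 186.852 × 3.3219 = 182.292 ms.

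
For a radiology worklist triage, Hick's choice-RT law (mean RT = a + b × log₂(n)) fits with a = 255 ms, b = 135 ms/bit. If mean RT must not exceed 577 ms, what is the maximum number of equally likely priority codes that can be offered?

5

Information budget: (577 − 255)/135 = 2.3852 bits, so n ≤ 2^2.3852 = 5.224 → at most 5.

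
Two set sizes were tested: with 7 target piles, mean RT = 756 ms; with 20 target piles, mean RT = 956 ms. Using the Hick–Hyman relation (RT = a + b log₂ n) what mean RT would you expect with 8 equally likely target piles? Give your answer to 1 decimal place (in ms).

781.4 ms

Fit slope and intercept:
  b = (956 − 756) / (log₂ 20 − log₂ 7) = 200 / (4.3219 − 2.8074) = 132.050 ms/bit
  a = 756 − 132.050 × 2.8074 = 385.288 ms
Then RT(8) = 385.288 + 132.050 × log₂ 8 = 385.288 + 132.050 × 3 ≈ 781.439 ms.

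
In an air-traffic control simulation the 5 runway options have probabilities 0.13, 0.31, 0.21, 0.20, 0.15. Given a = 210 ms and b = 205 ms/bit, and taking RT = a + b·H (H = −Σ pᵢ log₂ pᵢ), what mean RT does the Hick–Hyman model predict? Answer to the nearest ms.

H = 0.13·log₂(1/0.13) + 0.31·log₂(1/0.31) + 0.21·log₂(1/0.21) + 0.20·log₂(1/0.20) + 0.15·log₂(1/0.15) = 2.2542 bits.
RT = 210 + 205 × 2.2542 = 672.11 ms.

672 ms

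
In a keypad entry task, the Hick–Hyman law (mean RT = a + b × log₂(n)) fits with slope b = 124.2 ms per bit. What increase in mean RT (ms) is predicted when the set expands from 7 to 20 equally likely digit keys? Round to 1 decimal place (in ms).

188.1 ms

ΔRT = (a + b log₂ n₂) − (a + b log₂ n₁) = b·(log₂ n₂ − log₂ n₁).
log₂(20) − log₂(7) = 4.3219 − 2.8074 = 1.5146.
ΔRT = 124.2 × 1.5146 = 188.110 ms.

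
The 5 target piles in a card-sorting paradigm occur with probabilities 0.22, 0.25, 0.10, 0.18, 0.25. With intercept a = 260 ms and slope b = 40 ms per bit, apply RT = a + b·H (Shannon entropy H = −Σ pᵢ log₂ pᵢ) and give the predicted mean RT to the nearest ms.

Entropy contributions −pᵢ log₂ pᵢ: 0.4806, 0.5000, 0.3322, 0.4453, 0.5000; sum H = 2.2581 bits.
RT = a + bH = 260 + 40·2.2581 = 350.32 ms.

350 ms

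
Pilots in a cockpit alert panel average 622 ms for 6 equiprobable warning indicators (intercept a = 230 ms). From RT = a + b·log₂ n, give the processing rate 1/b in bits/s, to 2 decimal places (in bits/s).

6.59 bits/s

b = (622 − 230)/log₂ 6 = 392/2.5850 = 151.646 ms per bit = 0.15165 s/bit; the reciprocal is 6.594 bits/s.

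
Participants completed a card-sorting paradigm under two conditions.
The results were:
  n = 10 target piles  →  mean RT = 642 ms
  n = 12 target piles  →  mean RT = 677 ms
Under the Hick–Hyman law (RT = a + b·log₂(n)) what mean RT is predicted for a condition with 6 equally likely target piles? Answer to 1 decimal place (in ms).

With log₂ n on the abscissa the relation is linear; from the two conditions:
  b = (677 − 642) / (log₂ 12 − log₂ 10) = 35 / (3.5850 − 3.3219) = 133.062 ms/bit
  a = 642 − 133.062 × 3.3219 = 199.976 ms
Then RT(6) = 199.976 + 133.062 × log₂ 6 = 199.976 + 133.062 × 2.5850 ≈ 543.938 ms.

543.9 ms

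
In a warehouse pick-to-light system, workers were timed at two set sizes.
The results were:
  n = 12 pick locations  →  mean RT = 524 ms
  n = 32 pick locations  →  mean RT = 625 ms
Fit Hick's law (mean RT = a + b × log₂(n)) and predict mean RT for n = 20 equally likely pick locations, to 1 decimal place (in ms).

Fit slope and intercept:
  b = (625 − 524) / (log₂ 32 − log₂ 12) = 101 / (5 − 3.5850) = 71.376 ms/bit
  a = 524 − 71.376 × 3.5850 = 268.119 ms
Then RT(20) = 268.119 + 71.376 × log₂ 20 = 268.119 + 71.376 × 4.3219 ≈ 576.602 ms.

576.6 ms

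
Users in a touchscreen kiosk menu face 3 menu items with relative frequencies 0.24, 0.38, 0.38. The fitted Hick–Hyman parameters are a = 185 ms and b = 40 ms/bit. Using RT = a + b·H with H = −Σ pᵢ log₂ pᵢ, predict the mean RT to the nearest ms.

247 ms

H = 0.24·log₂(1/0.24) + 0.38·log₂(1/0.38) + 0.38·log₂(1/0.38) = 1.5550 bits.
RT = 185 + 40 × 1.5550 = 247.20 ms.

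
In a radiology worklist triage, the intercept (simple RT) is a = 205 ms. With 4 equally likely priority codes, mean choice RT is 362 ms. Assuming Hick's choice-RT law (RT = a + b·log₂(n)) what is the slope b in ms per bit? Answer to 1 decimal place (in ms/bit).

78.5 ms/bit

log₂(4) = 2 bits.
b = (RT − a)/log₂ n = (362 − 205) / 2 = 78.500 ms/bit.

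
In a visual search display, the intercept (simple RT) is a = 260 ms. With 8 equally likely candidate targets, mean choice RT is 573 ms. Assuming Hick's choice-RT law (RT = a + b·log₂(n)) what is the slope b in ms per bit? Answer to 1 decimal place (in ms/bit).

b = (573 − 260) / log₂(8) = 313 / 3 = 104.333 ms/bit.

104.3 ms/bit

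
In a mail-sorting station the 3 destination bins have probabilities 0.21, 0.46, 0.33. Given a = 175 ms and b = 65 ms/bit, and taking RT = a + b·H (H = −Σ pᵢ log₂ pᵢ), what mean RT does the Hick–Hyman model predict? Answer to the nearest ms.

274 ms

H = 0.21·log₂(1/0.21) + 0.46·log₂(1/0.46) + 0.33·log₂(1/0.33) = 1.5160 bits.
RT = 175 + 65 × 1.5160 = 273.54 ms.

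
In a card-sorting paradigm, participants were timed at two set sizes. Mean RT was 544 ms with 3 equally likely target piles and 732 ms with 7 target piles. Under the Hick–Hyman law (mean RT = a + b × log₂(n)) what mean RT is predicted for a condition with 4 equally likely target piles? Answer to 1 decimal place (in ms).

Fit slope and intercept:
  b = (732 − 544) / (log₂ 7 − log₂ 3) = 188 / (2.8074 − 1.5850) = 153.797 ms/bit
  a = 544 − 153.797 × 1.5850 = 300.238 ms
Then RT(4) = 300.238 + 153.797 × log₂ 4 = 300.238 + 153.797 × 2 ≈ 607.831 ms.

607.8 ms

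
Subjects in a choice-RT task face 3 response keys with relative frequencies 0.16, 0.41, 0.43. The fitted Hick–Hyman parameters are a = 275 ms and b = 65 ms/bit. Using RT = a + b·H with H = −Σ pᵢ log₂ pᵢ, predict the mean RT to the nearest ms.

371 ms

Entropy contributions −pᵢ log₂ pᵢ: 0.4230, 0.5274, 0.5236; sum H = 1.4740 bits.
RT = a + bH = 275 + 65·1.4740 = 370.81 ms.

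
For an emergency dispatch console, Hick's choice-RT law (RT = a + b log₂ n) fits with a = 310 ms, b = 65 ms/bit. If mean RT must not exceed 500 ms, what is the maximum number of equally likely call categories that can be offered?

65·log₂ n ≤ 500 − 310 = 190, giving log₂ n ≤ 2.9231 and n ≤ 7.585. The largest whole number is 7.

7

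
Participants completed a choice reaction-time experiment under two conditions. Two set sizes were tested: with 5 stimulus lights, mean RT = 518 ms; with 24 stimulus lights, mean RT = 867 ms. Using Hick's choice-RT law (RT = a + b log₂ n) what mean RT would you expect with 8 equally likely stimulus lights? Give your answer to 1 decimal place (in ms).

With log₂ n on the abscissa the relation is linear; from the two conditions:
  b = (867 − 518) / (log₂ 24 − log₂ 5) = 349 / (4.5850 − 2.3219) = 154.218 ms/bit
  a = 518 − 154.218 × 2.3219 = 159.918 ms
Then RT(8) = 159.918 + 154.218 × log₂ 8 = 159.918 + 154.218 × 3 ≈ 622.571 ms.

622.6 ms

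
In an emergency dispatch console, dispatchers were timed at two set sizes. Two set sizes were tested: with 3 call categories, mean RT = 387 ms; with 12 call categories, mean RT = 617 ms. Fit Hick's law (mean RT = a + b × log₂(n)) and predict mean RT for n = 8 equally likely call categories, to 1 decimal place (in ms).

549.7 ms

RT is linear in log₂ n, so two points fix the line:
  b = (617 − 387) / (log₂ 12 − log₂ 3) = 230 / (3.5850 − 1.5850) = 115.000 ms/bit
  a = 387 − 115.000 × 1.5850 = 204.729 ms
Then RT(8) = 204.729 + 115.000 × log₂ 8 = 204.729 + 115.000 × 3 ≈ 549.729 ms.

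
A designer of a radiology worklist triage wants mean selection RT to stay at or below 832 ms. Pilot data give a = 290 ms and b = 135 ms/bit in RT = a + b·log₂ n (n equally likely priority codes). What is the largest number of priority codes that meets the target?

16

135·log₂ n ≤ 832 − 290 = 542, giving log₂ n ≤ 4.0148 and n ≤ 16.165. The largest whole number is 16.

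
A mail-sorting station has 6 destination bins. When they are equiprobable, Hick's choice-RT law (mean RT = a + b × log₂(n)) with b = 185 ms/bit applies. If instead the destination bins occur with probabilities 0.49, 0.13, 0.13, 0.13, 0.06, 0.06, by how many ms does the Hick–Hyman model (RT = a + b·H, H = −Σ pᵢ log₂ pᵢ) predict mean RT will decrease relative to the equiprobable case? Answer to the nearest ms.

82 ms

Equiprobable entropy H₀ = log₂ 6 = 2.5850 bits.
Skewed entropy H = −Σ pᵢ log₂ pᵢ = 2.1393 bits.
ΔRT = b·(H₀ − H) = 185 × 0.4457 = 82.45 ms.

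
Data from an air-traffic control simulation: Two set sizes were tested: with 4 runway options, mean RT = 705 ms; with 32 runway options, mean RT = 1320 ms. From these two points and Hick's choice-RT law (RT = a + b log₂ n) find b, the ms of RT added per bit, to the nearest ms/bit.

205 ms/bit

Slope: b = (1320 − 705) / (log₂ 32 − log₂ 4) = 615/3.0000 = 205 ms/bit.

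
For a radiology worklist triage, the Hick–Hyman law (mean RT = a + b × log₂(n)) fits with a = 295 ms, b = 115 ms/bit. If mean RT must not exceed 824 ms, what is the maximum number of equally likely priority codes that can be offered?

24

Information budget: (824 − 295)/115 = 4.6000 bits, so n ≤ 2^4.6000 = 24.251 → at most 24.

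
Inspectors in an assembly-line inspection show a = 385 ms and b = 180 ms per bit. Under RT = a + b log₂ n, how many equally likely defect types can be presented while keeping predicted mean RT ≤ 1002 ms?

10

180·log₂ n ≤ 1002 − 385 = 617, giving log₂ n ≤ 3.4278 and n ≤ 10.761. The largest whole number is 10.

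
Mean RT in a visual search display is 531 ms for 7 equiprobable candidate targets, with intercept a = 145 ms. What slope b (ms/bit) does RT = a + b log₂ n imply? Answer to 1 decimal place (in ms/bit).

log₂(7) = 2.8074 bits.
b = (RT − a)/log₂ n = (531 − 145) / 2.8074 = 137.496 ms/bit.

137.5 ms/bit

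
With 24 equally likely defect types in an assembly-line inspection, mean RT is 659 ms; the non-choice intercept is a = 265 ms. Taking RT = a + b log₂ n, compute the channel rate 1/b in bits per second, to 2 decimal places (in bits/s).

11.64 bits/s

Choice component = 659 − 265 = 394 ms over log₂(24) = 4.5850 bits.
b = 394 / 4.5850 = 85.933 ms/bit, so 1/b = 11.637 bits/s.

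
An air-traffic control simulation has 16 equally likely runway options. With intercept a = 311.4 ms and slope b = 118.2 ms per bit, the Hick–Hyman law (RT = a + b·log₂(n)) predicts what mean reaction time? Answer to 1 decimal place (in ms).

784.2 ms

log₂(16) = 4 bits, so RT = 311.4 + 118.2 × 4 ≈ 784.200 ms.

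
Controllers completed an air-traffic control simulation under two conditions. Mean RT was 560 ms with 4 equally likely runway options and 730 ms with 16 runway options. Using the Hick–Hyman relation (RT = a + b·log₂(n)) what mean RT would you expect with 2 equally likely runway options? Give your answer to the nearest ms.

RT is linear in log₂ n, so two points fix the line:
  b = (730 − 560) / (log₂ 16 − log₂ 4) = 170 / (4 − 2) = 85 ms/bit
  a = 560 − 85 × 2 = 390 ms
Then RT(2) = 390 + 85 × log₂ 2 = 390 + 85 × 1 ≈ 475.000 ms.

475 ms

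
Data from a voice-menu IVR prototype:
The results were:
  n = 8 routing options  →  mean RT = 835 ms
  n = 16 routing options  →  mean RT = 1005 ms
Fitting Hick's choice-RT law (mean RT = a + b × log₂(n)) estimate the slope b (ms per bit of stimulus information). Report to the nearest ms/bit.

b = (RT₂ − RT₁)/(log₂ n₂ − log₂ n₁) = (1005 − 835)/(4 − 3) = 170 ms/bit.

170 ms/bit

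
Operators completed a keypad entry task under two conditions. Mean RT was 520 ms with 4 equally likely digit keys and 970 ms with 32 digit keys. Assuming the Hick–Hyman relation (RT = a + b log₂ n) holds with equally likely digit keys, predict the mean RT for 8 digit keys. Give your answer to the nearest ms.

670 ms

With log₂ n on the abscissa the relation is linear; from the two conditions:
  b = (970 − 520) / (log₂ 32 − log₂ 4) = 450 / (5 − 2) = 150 ms/bit
  a = 520 − 150 × 2 = 220 ms
Then RT(8) = 220 + 150 × log₂ 8 = 220 + 150 × 3 ≈ 670.000 ms.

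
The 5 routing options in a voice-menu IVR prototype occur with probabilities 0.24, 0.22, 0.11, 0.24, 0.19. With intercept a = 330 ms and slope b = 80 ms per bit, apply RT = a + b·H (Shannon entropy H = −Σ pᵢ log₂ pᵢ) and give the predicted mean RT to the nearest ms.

Entropy contributions −pᵢ log₂ pᵢ: 0.4941, 0.4806, 0.3503, 0.4941, 0.4552; sum H = 2.2744 bits.
RT = a + bH = 330 + 80·2.2744 = 511.95 ms.

512 ms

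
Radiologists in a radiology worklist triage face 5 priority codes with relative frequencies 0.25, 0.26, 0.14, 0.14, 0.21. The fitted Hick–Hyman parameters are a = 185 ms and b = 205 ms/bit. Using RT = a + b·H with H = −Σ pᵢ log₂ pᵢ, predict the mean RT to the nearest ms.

H = 0.25·log₂(1/0.25) + 0.26·log₂(1/0.26) + 0.14·log₂(1/0.14) + 0.14·log₂(1/0.14) + 0.21·log₂(1/0.21) = 2.2723 bits.
RT = 185 + 205 × 2.2723 = 650.83 ms.

651 ms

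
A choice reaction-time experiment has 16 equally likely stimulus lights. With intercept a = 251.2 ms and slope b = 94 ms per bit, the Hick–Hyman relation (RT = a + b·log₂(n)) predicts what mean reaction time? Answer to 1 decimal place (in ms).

627.2 ms

log₂(16) = 4 bits, so RT = 251.2 + 94 × 4 ≈ 627.200 ms.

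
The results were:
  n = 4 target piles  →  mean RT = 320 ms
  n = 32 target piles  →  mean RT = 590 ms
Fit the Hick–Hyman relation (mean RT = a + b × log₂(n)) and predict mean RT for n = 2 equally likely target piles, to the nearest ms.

230 ms

Solve the two-equation system in a and b:
  b = (590 − 320) / (log₂ 32 − log₂ 4) = 270 / (5 − 2) = 90 ms/bit
  a = 320 − 90 × 2 = 140 ms
Then RT(2) = 140 + 90 × log₂ 2 = 140 + 90 × 1 ≈ 230.000 ms.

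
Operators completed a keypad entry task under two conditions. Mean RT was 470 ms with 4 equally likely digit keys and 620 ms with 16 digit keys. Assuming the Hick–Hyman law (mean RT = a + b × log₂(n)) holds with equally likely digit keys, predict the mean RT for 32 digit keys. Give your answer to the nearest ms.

Fit slope and intercept:
  b = (620 − 470) / (log₂ 16 − log₂ 4) = 150 / (4 − 2) = 75 ms/bit
  a = 470 − 75 × 2 = 320 ms
Then RT(32) = 320 + 75 × log₂ 32 = 320 + 75 × 5 ≈ 695.000 ms.

695 ms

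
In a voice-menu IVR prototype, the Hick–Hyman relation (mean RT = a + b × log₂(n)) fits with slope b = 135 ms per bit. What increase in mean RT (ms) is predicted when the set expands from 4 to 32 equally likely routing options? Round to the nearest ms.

405 ms

ΔRT = (a + b log₂ n₂) − (a + b log₂ n₁) = b·(log₂ n₂ − log₂ n₁).
log₂(32) − log₂(4) = log₂(32/4) = log₂(8) = 3.
ΔRT = 135 × 3.0000 = 405.000 ms.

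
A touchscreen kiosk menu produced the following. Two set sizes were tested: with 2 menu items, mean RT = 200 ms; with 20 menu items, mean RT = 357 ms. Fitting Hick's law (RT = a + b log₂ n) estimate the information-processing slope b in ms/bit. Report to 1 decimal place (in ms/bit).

Slope: b = (357 − 200) / (log₂ 20 − log₂ 2) = 157/3.3219 = 47.262 ms/bit.

47.3 ms/bit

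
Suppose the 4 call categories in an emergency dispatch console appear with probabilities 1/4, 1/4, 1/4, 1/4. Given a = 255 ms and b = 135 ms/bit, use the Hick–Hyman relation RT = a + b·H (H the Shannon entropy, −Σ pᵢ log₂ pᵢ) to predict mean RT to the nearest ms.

H = −Σ pᵢ log₂ pᵢ = 0.25·2 + 0.25·2 + 0.25·2 + 0.25·2 = 2.000 bits.
RT = 255 + 135 × 2.000 = 525.00 ms.

525 ms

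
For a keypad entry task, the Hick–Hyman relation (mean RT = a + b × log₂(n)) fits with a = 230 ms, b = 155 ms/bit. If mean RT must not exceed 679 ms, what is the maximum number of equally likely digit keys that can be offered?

155·log₂ n ≤ 679 − 230 = 449, giving log₂ n ≤ 2.8968 and n ≤ 7.448. The largest whole number is 7.

7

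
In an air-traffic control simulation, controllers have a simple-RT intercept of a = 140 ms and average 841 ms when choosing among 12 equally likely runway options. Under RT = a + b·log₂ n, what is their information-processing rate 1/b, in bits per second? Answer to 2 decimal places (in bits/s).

5.11 bits/s

Choice component = 841 − 140 = 701 ms over log₂(12) = 3.5850 bits.
b = 701 / 3.5850 = 195.539 ms/bit, so 1/b = 5.114 bits/s.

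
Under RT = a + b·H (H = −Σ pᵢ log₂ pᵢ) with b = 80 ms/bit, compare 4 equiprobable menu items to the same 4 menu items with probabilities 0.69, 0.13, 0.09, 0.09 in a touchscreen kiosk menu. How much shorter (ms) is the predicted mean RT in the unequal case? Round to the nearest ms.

50 ms

The RT saving is b·ΔH. Equiprobable H₀ = log₂(4) = 2.0000 bits; with the given probabilities H = 1.3773 bits.
b·(H₀ − H) = 80 × (2.0000 − 1.3773) = 49.81 ms.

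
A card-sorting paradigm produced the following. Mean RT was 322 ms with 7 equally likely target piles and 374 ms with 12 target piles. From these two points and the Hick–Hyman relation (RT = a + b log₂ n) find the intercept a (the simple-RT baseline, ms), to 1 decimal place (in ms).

134.3 ms

b = (RT₂ − RT₁)/(log₂ n₂ − log₂ n₁) = (374 − 322)/(3.5850 − 2.8074) = 66.872 ms/bit.
Intercept: a = 322 − 66.872·log₂(7) = 134.267 ms.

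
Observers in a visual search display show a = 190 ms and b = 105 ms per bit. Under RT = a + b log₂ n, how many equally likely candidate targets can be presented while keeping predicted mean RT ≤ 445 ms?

Information budget: (445 − 190)/105 = 2.4286 bits, so n ≤ 2^2.4286 = 5.384 → at most 5.

5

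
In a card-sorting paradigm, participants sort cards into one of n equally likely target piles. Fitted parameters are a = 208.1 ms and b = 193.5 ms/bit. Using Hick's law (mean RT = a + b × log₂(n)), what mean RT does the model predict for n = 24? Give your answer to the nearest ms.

1095 ms

log₂(24) = 4.5850 bits, so RT = 208.1 + 193.5 × 4.5850 ≈ 1095.290 ms.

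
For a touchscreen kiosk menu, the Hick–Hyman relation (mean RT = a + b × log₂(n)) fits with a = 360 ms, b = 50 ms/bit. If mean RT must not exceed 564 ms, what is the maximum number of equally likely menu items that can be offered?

16

Set 360 + 50·log₂ n ≤ 564 → log₂ n ≤ (564 − 360)/50 = 4.0800.
So n ≤ 2^4.0800 = 16.912; the largest integer n is 16.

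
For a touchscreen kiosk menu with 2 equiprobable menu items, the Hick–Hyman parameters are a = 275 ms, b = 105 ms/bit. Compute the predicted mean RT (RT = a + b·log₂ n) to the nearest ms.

380 ms

log₂(2) = 1 bits, so RT = 275 + 105 × 1 ≈ 380.000 ms.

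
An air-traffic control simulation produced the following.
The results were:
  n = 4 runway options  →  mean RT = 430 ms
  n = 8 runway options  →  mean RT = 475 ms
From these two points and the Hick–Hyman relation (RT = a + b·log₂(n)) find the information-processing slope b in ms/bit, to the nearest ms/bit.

45 ms/bit

b = (RT₂ − RT₁)/(log₂ n₂ − log₂ n₁) = (475 − 430)/(3 − 2) = 45 ms/bit.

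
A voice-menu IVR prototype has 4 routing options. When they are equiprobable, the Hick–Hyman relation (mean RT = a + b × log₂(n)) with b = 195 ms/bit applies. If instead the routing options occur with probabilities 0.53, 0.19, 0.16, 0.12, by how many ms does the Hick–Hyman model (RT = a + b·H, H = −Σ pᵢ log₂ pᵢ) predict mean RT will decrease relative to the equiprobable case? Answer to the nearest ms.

53 ms

Equiprobable entropy H₀ = log₂ 4 = 2.0000 bits.
Skewed entropy H = −Σ pᵢ log₂ pᵢ = 1.7308 bits.
ΔRT = b·(H₀ − H) = 195 × 0.2692 = 52.50 ms.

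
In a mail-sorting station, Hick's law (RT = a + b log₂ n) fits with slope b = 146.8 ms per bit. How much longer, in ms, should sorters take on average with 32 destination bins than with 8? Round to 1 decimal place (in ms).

293.6 ms

ΔRT = (a + b log₂ n₂) − (a + b log₂ n₁) = b·(log₂ n₂ − log₂ n₁).
log₂(32) − log₂(8) = log₂(32/8) = log₂(4) = 2.
ΔRT = 146.8 × 2.0000 = 293.600 ms.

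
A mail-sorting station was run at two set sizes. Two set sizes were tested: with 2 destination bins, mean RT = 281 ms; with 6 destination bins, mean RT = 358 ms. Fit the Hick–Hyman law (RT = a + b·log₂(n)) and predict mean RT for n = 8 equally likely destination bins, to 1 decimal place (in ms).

378.2 ms

Solve the two-equation system in a and b:
  b = (358 − 281) / (log₂ 6 − log₂ 2) = 77 / (2.5850 − 1) = 48.582 ms/bit
  a = 281 − 48.582 × 1 = 232.418 ms
Then RT(8) = 232.418 + 48.582 × log₂ 8 = 232.418 + 48.582 × 3 ≈ 378.163 ms.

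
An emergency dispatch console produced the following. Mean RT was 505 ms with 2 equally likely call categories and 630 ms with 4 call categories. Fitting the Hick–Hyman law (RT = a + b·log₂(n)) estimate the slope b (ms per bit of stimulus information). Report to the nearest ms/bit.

b = (RT₂ − RT₁)/(log₂ n₂ − log₂ n₁) = (630 − 505)/(2 − 1) = 125 ms/bit.

125 ms/bit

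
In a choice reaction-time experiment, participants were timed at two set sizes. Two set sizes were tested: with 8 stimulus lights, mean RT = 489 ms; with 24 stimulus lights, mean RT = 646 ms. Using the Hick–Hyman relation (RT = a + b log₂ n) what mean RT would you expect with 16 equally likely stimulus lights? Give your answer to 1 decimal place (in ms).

588.1 ms

RT is linear in log₂ n, so two points fix the line:
  b = (646 − 489) / (log₂ 24 − log₂ 8) = 157 / (4.5850 − 3) = 99.056 ms/bit
  a = 489 − 99.056 × 3 = 191.832 ms
Then RT(16) = 191.832 + 99.056 × log₂ 16 = 191.832 + 99.056 × 4 ≈ 588.056 ms.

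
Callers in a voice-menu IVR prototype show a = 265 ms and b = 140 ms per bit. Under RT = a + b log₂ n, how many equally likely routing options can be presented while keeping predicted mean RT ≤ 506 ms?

140·log₂ n ≤ 506 − 265 = 241, giving log₂ n ≤ 1.7214 and n ≤ 3.298. The largest whole number is 3.

3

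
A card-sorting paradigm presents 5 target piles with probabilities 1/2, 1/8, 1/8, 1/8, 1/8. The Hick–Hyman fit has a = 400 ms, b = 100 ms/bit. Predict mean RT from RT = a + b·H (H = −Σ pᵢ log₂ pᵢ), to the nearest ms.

600 ms

H = −Σ pᵢ log₂ pᵢ = 0.5·1 + 0.125·3 + 0.125·3 + 0.125·3 + 0.125·3 = 2.000 bits.
RT = 400 + 100 × 2.000 = 600.00 ms.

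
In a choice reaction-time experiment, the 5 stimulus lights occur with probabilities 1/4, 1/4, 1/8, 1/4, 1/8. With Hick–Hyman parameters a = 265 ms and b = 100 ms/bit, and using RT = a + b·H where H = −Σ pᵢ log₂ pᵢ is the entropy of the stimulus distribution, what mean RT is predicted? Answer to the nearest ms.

490 ms

H = −Σ pᵢ log₂ pᵢ = 0.25·2 + 0.25·2 + 0.125·3 + 0.25·2 + 0.125·3 = 2.250 bits.
RT = 265 + 100 × 2.250 = 490.00 ms.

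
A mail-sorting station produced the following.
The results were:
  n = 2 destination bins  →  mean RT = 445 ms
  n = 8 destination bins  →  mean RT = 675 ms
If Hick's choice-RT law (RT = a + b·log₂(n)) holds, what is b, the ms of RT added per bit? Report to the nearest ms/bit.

b = (RT₂ − RT₁)/(log₂ n₂ − log₂ n₁) = (675 − 445)/(3 − 1) = 115 ms/bit.

115 ms/bit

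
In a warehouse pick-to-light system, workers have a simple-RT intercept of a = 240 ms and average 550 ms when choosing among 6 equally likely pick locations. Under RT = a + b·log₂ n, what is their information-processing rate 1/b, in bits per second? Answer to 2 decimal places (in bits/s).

8.34 bits/s

b = (550 − 240)/log₂ 6 = 310/2.5850 = 119.924 ms per bit = 0.11992 s/bit; the reciprocal is 8.339 bits/s.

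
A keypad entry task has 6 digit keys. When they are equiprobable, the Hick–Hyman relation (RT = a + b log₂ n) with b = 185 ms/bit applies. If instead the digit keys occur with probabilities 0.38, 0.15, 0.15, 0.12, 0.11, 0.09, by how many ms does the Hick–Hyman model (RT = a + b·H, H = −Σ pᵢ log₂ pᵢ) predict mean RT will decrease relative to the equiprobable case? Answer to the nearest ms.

38 ms

Equiprobable entropy H₀ = log₂ 6 = 2.5850 bits.
Skewed entropy H = −Σ pᵢ log₂ pᵢ = 2.3816 bits.
ΔRT = b·(H₀ − H) = 185 × 0.2034 = 37.63 ms.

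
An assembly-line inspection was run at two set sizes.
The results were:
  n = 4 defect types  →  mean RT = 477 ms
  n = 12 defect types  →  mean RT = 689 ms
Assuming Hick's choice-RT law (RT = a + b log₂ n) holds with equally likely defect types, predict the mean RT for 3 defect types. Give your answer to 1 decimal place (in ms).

421.5 ms

With log₂ n on the abscissa the relation is linear; from the two conditions:
  b = (689 − 477) / (log₂ 12 − log₂ 4) = 212 / (3.5850 − 2) = 133.757 ms/bit
  a = 477 − 133.757 × 2 = 209.486 ms
Then RT(3) = 209.486 + 133.757 × log₂ 3 = 209.486 + 133.757 × 1.5850 ≈ 421.486 ms.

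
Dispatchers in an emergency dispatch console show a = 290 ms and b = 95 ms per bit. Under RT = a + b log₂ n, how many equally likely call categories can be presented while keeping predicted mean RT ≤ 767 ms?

32

Information budget: (767 − 290)/95 = 5.0211 bits, so n ≤ 2^5.0211 = 32.470 → at most 32.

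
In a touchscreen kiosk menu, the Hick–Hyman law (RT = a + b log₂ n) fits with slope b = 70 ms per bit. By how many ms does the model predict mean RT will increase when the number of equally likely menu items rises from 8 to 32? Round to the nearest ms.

ΔRT = (a + b log₂ n₂) − (a + b log₂ n₁) = b·(log₂ n₂ − log₂ n₁).
log₂(32) − log₂(8) = log₂(32/8) = log₂(4) = 2.
ΔRT = 70 × 2.0000 = 140.000 ms.

140 ms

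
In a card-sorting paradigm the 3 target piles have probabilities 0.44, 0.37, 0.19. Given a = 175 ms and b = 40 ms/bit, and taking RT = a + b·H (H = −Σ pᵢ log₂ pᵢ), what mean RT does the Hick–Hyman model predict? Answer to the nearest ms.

235 ms

Entropy contributions −pᵢ log₂ pᵢ: 0.5211, 0.5307, 0.4552; sum H = 1.5071 bits.
RT = a + bH = 175 + 40·1.5071 = 235.28 ms.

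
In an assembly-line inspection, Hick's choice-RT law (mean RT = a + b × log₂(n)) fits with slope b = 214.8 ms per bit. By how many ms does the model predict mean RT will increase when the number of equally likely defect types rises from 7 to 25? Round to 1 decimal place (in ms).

ΔRT = (a + b log₂ n₂) − (a + b log₂ n₁) = b·(log₂ n₂ − log₂ n₁).
log₂(25) − log₂(7) = 4.6439 − 2.8074 = 1.8365.
ΔRT = 214.8 × 1.8365 = 394.480 ms.

394.5 ms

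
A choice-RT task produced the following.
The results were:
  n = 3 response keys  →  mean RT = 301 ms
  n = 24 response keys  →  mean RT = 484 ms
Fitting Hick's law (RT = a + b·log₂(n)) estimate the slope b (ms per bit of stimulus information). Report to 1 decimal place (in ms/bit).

The slope on a log₂ axis is (484 − 301) / (4.5850 − 1.5850) = 61.000 ms/bit.

61.0 ms/bit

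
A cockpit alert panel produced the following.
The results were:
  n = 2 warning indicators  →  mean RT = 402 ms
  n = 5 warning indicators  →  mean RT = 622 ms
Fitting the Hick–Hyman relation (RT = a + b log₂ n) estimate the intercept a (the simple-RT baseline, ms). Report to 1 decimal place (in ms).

235.6 ms

The slope on a log₂ axis is (622 − 402) / (2.3219 − 1) = 166.424 ms/bit.
Intercept: a = 402 − 166.424·log₂(2) = 235.576 ms.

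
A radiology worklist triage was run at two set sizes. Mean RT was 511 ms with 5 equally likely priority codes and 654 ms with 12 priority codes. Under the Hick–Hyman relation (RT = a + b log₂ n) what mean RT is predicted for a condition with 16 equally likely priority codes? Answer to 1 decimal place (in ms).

Solve the two-equation system in a and b:
  b = (654 − 511) / (log₂ 12 − log₂ 5) = 143 / (3.5850 − 2.3219) = 113.219 ms/bit
  a = 511 − 113.219 × 2.3219 = 248.113 ms
Then RT(16) = 248.113 + 113.219 × log₂ 16 = 248.113 + 113.219 × 4 ≈ 700.990 ms.

701.0 ms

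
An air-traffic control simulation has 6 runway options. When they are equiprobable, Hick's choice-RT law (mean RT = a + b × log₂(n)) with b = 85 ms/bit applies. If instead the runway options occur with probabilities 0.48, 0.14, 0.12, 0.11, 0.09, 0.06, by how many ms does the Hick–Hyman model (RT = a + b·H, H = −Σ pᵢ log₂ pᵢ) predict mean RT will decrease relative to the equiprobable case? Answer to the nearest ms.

Equiprobable entropy H₀ = log₂ 6 = 2.5850 bits.
Skewed entropy H = −Σ pᵢ log₂ pᵢ = 2.1789 bits.
ΔRT = b·(H₀ − H) = 85 × 0.4060 = 34.51 ms.

35 ms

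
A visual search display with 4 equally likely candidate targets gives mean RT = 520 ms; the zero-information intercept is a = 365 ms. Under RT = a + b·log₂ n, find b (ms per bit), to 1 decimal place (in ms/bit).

4 alternatives carry log₂ 4 = 2 bits; the choice cost is 520 − 365 = 155 ms, so b = 155/2 = 77.500 ms/bit.

77.5 ms/bit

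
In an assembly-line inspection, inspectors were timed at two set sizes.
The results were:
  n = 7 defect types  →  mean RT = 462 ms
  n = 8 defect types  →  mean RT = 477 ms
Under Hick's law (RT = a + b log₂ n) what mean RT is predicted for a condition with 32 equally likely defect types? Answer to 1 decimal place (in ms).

With log₂ n on the abscissa the relation is linear; from the two conditions:
  b = (477 − 462) / (log₂ 8 − log₂ 7) = 15 / (3 − 2.8074) = 77.863 ms/bit
  a = 462 − 77.863 × 2.8074 = 243.410 ms
Then RT(32) = 243.410 + 77.863 × log₂ 32 = 243.410 + 77.863 × 5 ≈ 632.727 ms.

632.7 ms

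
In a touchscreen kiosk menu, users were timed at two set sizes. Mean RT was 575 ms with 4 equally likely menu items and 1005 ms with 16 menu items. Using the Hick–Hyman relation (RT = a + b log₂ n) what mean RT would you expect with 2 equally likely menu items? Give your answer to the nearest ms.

Solve the two-equation system in a and b:
  b = (1005 − 575) / (log₂ 16 − log₂ 4) = 430 / (4 − 2) = 215 ms/bit
  a = 575 − 215 × 2 = 145 ms
Then RT(2) = 145 + 215 × log₂ 2 = 145 + 215 × 1 ≈ 360.000 ms.

360 ms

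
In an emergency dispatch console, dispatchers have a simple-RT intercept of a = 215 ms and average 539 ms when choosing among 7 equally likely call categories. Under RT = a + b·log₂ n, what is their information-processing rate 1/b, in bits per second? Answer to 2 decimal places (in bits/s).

b = (539 − 215)/log₂ 7 = 324/2.8074 = 115.411 ms per bit = 0.11541 s/bit; the reciprocal is 8.665 bits/s.

8.66 bits/s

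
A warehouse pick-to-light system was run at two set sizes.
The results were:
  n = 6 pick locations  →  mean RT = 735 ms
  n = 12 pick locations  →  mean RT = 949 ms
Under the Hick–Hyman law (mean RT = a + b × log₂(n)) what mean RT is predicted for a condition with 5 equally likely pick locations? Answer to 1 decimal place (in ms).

RT is linear in log₂ n, so two points fix the line:
  b = (949 − 735) / (log₂ 12 − log₂ 6) = 214 / (3.5850 − 2.5850) = 214.000 ms/bit
  a = 735 − 214.000 × 2.5850 = 181.818 ms
Then RT(5) = 181.818 + 214.000 × log₂ 5 = 181.818 + 214.000 × 2.3219 ≈ 678.711 ms.

678.7 ms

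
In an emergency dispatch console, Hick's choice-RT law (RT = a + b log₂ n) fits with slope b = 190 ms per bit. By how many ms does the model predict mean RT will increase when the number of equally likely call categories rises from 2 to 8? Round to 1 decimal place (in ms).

380.0 ms

The intercept a cancels: ΔRT = b·(log₂ n₂ − log₂ n₁) = b·log₂(n₂/n₁).
log₂(8) − log₂(2) = log₂(8/2) = log₂(4) = 2.
ΔRT = 190 × 2.0000 = 380.000 ms.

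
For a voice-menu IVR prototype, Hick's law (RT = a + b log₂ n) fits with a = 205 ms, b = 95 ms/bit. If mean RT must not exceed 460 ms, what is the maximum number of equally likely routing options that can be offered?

6

Information budget: (460 − 205)/95 = 2.6842 bits, so n ≤ 2^2.6842 = 6.427 → at most 6.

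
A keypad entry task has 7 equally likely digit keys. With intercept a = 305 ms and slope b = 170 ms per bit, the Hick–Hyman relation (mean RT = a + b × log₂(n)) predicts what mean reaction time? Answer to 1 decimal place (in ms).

782.3 ms

log₂(7) = 2.8074 bits, so RT = 305 + 170 × 2.8074 ≈ 782.250 ms.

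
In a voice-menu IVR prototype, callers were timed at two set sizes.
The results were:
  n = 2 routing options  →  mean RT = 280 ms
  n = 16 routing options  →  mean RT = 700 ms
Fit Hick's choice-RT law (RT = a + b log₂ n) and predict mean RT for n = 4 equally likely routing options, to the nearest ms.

With log₂ n on the abscissa the relation is linear; from the two conditions:
  b = (700 − 280) / (log₂ 16 − log₂ 2) = 420 / (4 − 1) = 140 ms/bit
  a = 280 − 140 × 1 = 140 ms
Then RT(4) = 140 + 140 × log₂ 4 = 140 + 140 × 2 ≈ 420.000 ms.

420 ms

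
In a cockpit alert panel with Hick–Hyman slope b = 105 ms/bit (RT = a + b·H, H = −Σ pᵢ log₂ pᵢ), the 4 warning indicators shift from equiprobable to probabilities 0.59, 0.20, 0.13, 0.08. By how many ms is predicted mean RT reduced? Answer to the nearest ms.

43 ms

Equiprobable entropy H₀ = log₂ 4 = 2.0000 bits.
Skewed entropy H = −Σ pᵢ log₂ pᵢ = 1.5877 bits.
ΔRT = b·(H₀ − H) = 105 × 0.4123 = 43.30 ms.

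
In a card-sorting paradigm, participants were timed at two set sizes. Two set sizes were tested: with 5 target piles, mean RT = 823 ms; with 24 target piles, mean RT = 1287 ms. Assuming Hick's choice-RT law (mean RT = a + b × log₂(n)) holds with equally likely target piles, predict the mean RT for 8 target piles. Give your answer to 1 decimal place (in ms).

With log₂ n on the abscissa the relation is linear; from the two conditions:
  b = (1287 − 823) / (log₂ 24 − log₂ 5) = 464 / (4.5850 − 2.3219) = 205.034 ms/bit
  a = 823 − 205.034 × 2.3219 = 346.925 ms
Then RT(8) = 346.925 + 205.034 × log₂ 8 = 346.925 + 205.034 × 3 ≈ 962.028 ms.

962.0 ms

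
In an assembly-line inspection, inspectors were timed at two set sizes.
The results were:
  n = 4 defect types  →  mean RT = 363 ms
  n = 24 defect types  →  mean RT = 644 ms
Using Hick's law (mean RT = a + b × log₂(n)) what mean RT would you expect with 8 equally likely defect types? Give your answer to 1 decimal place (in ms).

With log₂ n on the abscissa the relation is linear; from the two conditions:
  b = (644 − 363) / (log₂ 24 − log₂ 4) = 281 / (4.5850 − 2) = 108.706 ms/bit
  a = 363 − 108.706 × 2 = 145.589 ms
Then RT(8) = 145.589 + 108.706 × log₂ 8 = 145.589 + 108.706 × 3 ≈ 471.706 ms.

471.7 ms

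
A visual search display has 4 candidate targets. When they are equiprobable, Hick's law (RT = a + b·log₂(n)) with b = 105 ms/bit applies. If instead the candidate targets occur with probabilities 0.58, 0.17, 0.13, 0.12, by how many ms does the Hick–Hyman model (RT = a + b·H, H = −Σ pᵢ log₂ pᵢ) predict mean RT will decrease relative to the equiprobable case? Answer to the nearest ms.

Equiprobable entropy H₀ = log₂ 4 = 2.0000 bits.
Skewed entropy H = −Σ pᵢ log₂ pᵢ = 1.6401 bits.
ΔRT = b·(H₀ − H) = 105 × 0.3599 = 37.79 ms.

38 ms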